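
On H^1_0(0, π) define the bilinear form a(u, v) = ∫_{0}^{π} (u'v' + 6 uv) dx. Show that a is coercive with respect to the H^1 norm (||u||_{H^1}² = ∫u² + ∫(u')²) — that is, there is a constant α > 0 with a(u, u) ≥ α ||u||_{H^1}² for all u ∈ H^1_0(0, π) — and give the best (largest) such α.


α = 1

Coercivity of a(·,·) on H^1_0(0, π) means a(u, u) ≥ α ||u||_{H^1}² for every u ∈ H^1_0.
The interval has length L = π, and Poincaré/coercivity depend only on L. Here a(u, u) = ∫(u')² + (6)·∫u².
Here c = 6 ≥ 1, so a(u,u) = ∫(u')² + c∫u² ≥ ∫(u')² + ∫u² = ||u||_{H^1}², i.e. α = 1 works. No larger α is possible: a(u,u) ≥ α||u||_{H^1}² means (1−α)∫(u')² ≥ (α−c)∫u², and for the modes u_n = sin(nπ(x−x₀)/L) (x₀ the left endpoint) one has ∫u_n²/∫(u_n')² = (L/(nπ))² → 0, so a(u_n,u_n)/||u_n||_{H^1}² → 1. Hence the optimal constant is α = 1.
Therefore α = 1.


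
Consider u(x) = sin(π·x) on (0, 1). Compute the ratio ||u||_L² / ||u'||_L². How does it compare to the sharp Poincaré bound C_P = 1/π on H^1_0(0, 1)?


||u||_L² / ||u'||_L² = 1/π = C_P.

u(x) = sin(π·x), so u'(x) = π*cos(π*x).
Writing u(x) = A·sin(kπx/L) with A = 1 and k = 1, use ∫_0^L sin²(kπx/L) dx = L/2 and ∫_0^L cos²(kπx/L) dx = L/2.
u² = 1·sin²(π·x) and (u')² = π^2·cos²(π·x), and each of sin², cos² integrates to L/2 = 1/2 over (0, 1).
∫_0^1 u² dx = 1/2, so ||u||_L² = sqrt(2)/2.
∫_0^1 (u')² dx = π^2/2, so ||u'||_L² = sqrt(2)*π/2.
Ratio ||u||_L² / ||u'||_L² = 1/π.
Sharp Poincaré constant on H^1_0(0, 1) is C_P = L/π = 1/π, achieved by sin(π·x).
This is the k = 1 eigenfunction (up to amplitude), so the ratio equals the sharp Poincaré constant exactly.


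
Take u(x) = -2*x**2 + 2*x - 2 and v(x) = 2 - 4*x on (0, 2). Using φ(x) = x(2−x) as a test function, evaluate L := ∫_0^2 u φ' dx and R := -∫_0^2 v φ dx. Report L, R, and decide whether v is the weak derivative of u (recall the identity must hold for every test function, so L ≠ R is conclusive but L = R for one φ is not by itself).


LHS = 8/3, RHS = 8/3. Yes, v = u' weakly.

u(x) = -2*x**2 + 2*x - 2, classical derivative u'(x) = 2 - 4*x.
φ(x) = x(2−x), so φ'(x) = 2 - 2*x.
Note φ(0) = φ(2) = 0, so the boundary term u·φ vanishes.
LHS = ∫_0^2 u(x) φ'(x) dx = ∫_0^2 (4*x^3 - 8*x^2 + 8*x - 4) dx. Term by term:
  ∫_0^2 4*x^3 dx = 16;  ∫_0^2 -8*x^2 dx = -64/3;  ∫_0^2 8*x dx = 16;
  ∫_0^2 -4 dx = -8.
Sum: 16 − 64/3 + 16 − 8 = 8/3.
So LHS = 8/3.
∫_0^2 v(x) φ(x) dx = ∫_0^2 (4*x^3 - 10*x^2 + 4*x) dx. Term by term:
  ∫_0^2 4*x^3 dx = 16;  ∫_0^2 -10*x^2 dx = -80/3;  ∫_0^2 4*x dx = 8.
Sum: 16 − 80/3 + 8 = -8/3.
So RHS = -∫_0^2 v(x) φ(x) dx = 8/3.
LHS = RHS, so the identity holds for this test φ.
Moreover u is smooth here and v(x) = u'(x) = 2 - 4*x pointwise, so the identity holds for every test function. Hence v is the weak derivative of u.


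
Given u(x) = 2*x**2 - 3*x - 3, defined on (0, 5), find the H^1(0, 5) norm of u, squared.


||u||_{H^1}^2 = 3545/3

The H^1 norm (squared) on an interval (0, L) is
  ||u||_{H^1}^2 = ∫_0^L u(x)^2 dx + ∫_0^L u'(x)^2 dx.
Compute u'(x) = 4*x - 3.
Then u(x)^2 = 4*x**4 - 12*x**3 - 3*x**2 + 18*x + 9 and u'(x)^2 = 16*x**2 - 24*x + 9.
Integrate each monomial from 0 to 5 using ∫_0^5 c·x^n dx = c·5^(n+1)/(n+1):
  ∫_0^5 u(x)^2 dx = ∫_0^5 (4*x^4 - 12*x^3 - 3*x^2 + 18*x + 9) dx. Term by term:
    ∫_0^5 4*x^4 dx = 2500;  ∫_0^5 -12*x^3 dx = -1875;  ∫_0^5 -3*x^2 dx = -125;
    ∫_0^5 18*x dx = 225;  ∫_0^5 9 dx = 45.
  Sum: 2500 − 1875 − 125 + 225 + 45 = 770.
  ∫_0^5 u'(x)^2 dx = ∫_0^5 (16*x^2 - 24*x + 9) dx. Term by term:
    ∫_0^5 16*x^2 dx = 2000/3;  ∫_0^5 -24*x dx = -300;  ∫_0^5 9 dx = 45.
  Sum: 2000/3 − 300 + 45 = 1235/3.
Adding: ||u||_{H^1}^2 = 770 + 1235/3 = 3545/3.


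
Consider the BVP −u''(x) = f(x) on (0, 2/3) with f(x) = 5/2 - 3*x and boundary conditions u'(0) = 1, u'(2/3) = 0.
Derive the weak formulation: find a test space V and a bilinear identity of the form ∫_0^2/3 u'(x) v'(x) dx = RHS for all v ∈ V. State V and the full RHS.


V = H^1(0, 2/3) (v unrestricted at boundary; u is determined up to an additive constant); weak form: ∫_0^2/3 u'v' dx = ∫_0^2/3 (5/2 - 3*x) v dx − v(0) for all v ∈ V.

Multiply both sides by a test function v and integrate from 0 to 2/3:
  ∫_0^2/3 −u''(x) v(x) dx = ∫_0^2/3 f(x) v(x) dx.
Integrate the LHS by parts once:
  ∫_0^2/3 −u'' v dx = −[u'(x) v(x)]_0^2/3 + ∫_0^2/3 u'(x) v'(x) dx.
Thus ∫_0^2/3 u'(x) v'(x) dx = ∫_0^2/3 f(x) v(x) dx + [u'(x) v(x)]_0^2/3.
Choose V so that boundary terms are either known or forced to vanish.
u has inhomogeneous Neumann u'(0) = 1, u'(2/3) = 0. [u' v]_0^2/3 = (0)·v(2/3) − (1)·v(0) = − v(0). Take V = H^1(0, 2/3); boundary term becomes part of RHS.
Weak formulation: find u (satisfying any essential BC) such that ∫_0^2/3 u'(x) v'(x) dx = ∫_0^2/3 f v dx − v(0) for all v ∈ V (Neumann data are natural BCs: they enter the RHS as boundary terms).
Substituting f(x) = 5/2 - 3*x, the right-hand side is ∫_0^2/3 (5/2 - 3*x) v dx − v(0).
Compatibility check (pure Neumann): taking v ≡ 1 ∈ V gives 0 = ∫_0^2/3 f dx + (0) − (1), i.e. ∫_0^2/3 f dx must equal u'(0) − u'(2/3) = 1. Indeed ∫_0^2/3 (5/2 - 3*x) dx = 1, so the data are compatible. The solution is then unique only up to an additive constant (fix it e.g. by requiring ∫_0^2/3 u dx = 0).


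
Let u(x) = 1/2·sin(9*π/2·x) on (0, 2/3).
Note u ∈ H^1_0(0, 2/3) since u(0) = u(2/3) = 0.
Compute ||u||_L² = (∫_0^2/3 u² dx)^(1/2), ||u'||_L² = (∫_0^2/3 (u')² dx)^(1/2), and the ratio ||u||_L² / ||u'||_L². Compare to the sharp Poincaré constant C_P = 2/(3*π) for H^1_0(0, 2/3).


||u||_L² / ||u'||_L² = 2/(9*π) < C_P = 2/(3*π).

u(x) = 1/2·sin(9*π/2·x), so u'(x) = 9*π*cos(9*π*x/2)/4.
Writing u(x) = A·sin(kπx/L) with A = 1/2 and k = 3, use ∫_0^L sin²(kπx/L) dx = L/2 and ∫_0^L cos²(kπx/L) dx = L/2.
u² = 1/4·sin²(9*π/2·x) and (u')² = 81*π^2/16·cos²(9*π/2·x), and each of sin², cos² integrates to L/2 = 1/3 over (0, 2/3).
∫_0^2/3 u² dx = 1/12, so ||u||_L² = sqrt(3)/6.
∫_0^2/3 (u')² dx = 27*π^2/16, so ||u'||_L² = 3*sqrt(3)*π/4.
Ratio ||u||_L² / ||u'||_L² = 2/(9*π).
Sharp Poincaré constant on H^1_0(0, 2/3) is C_P = L/π = 2/(3*π), achieved by sin(3*π/2·x).
This is the k = 3 harmonic; the ratio L/(kπ) is strictly less than C_P = L/π, consistent with the sharp inequality ||u||_L² ≤ C_P ||u'||_L².


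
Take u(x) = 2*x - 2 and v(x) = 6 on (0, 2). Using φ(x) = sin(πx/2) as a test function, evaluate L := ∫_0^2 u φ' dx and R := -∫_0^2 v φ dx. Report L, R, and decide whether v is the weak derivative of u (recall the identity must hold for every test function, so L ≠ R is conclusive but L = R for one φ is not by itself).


LHS = -8/π, RHS = -24/π. No, v is not the weak derivative of u.

u(x) = 2*x - 2, classical derivative u'(x) = 2.
φ(x) = sin(πx/2), so φ'(x) = π*cos(π*x/2)/2.
Note φ(0) = φ(2) = 0, so the boundary term u·φ vanishes.
LHS = ∫_0^2 u(x) φ'(x) dx = ∫_0^2 (π*x*cos(π*x/2) - π*cos(π*x/2)) dx. Term by term:
  ∫_0^2 -π*cos(π*x/2) dx = 0;  ∫_0^2 π*x*cos(π*x/2) dx = -8/π.
Sum: 0 − 8/π = -8/π.
So LHS = -8/π.
∫_0^2 v(x) φ(x) dx = ∫_0^2 (6*sin(π*x/2)) dx. Term by term:
  ∫_0^2 6*sin(π*x/2) dx = 24/π.
So RHS = -∫_0^2 v(x) φ(x) dx = -24/π.
LHS − RHS = 16/π ≠ 0, so the identity fails.
(For a valid weak derivative the identity must hold for EVERY test function, in particular this one. The failure shows v is NOT the weak derivative of u.)
Correct weak derivative would be u'(x) = 2.


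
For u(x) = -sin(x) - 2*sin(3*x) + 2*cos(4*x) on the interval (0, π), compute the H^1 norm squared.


||u||_{H^1(0,π)}^2 = 13192/105 + 55*π

u'(x) = -8*sin(4*x) - cos(x) - 6*cos(3*x).
Expand u² and (u')² and integrate term by term on (0, π), using: for integers n ≥ 1, ∫_0^π sin²(nx) dx = ∫_0^π cos²(nx) dx = π/2; for n ≠ n', ∫_0^π sin(nx)sin(n'x) dx = ∫_0^π cos(nx)cos(n'x) dx = 0; and by product-to-sum, ∫_0^π sin(nx)cos(n'x) dx = ½∫_0^π [sin((n+n')x) + sin((n−n')x)] dx, which is 0 when n+n' is even and 2n/(n²−n'²) when n+n' is odd (it need not vanish on (0, π)).
  u² squared terms: (-1)²·∫sin(x)² dx = 1·π/2 = π/2;  (-2)²·∫sin(3x)² dx = 4·π/2 = 2*π;  (2)²·∫cos(4x)² dx = 4·π/2 = 2*π.
  u² cross terms: 2·(-1)·(-2)·∫sin(x)·sin(3x) dx = 4·(0) = 0;  2·(-1)·(2)·∫sin(x)·cos(4x) dx = -4·(-2/15) = 8/15;  2·(-2)·(2)·∫sin(3x)·cos(4x) dx = -8·(-6/7) = 48/7.
  So ∫_0^π u² dx = π/2 + 2*π + 2*π + 0 + 8/15 + 48/7 = 776/105 + 9*π/2.
  (u')² squared terms: (-1)²·∫cos(x)² dx = 1·π/2 = π/2;  (-8)²·∫sin(4x)² dx = 64·π/2 = 32*π;  (-6)²·∫cos(3x)² dx = 36·π/2 = 18*π.
  (u')² cross terms: 2·(-1)·(-8)·∫cos(x)·sin(4x) dx = 16·(8/15) = 128/15;  2·(-1)·(-6)·∫cos(x)·cos(3x) dx = 12·(0) = 0;  2·(-8)·(-6)·∫sin(4x)·cos(3x) dx = 96·(8/7) = 768/7.
  So ∫_0^π (u')² dx = π/2 + 32*π + 18*π + 128/15 + 0 + 768/7 = 12416/105 + 101*π/2.
||u||_{H^1}^2 = (776/105 + 9*π/2) + (12416/105 + 101*π/2) = 13192/105 + 55*π.


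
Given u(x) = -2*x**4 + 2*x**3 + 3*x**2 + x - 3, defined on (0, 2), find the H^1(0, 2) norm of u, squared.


||u||_{H^1}^2 = 1328/9

The H^1 norm (squared) on an interval (0, L) is
  ||u||_{H^1}^2 = ∫_0^L u(x)^2 dx + ∫_0^L u'(x)^2 dx.
Compute u'(x) = -8*x**3 + 6*x**2 + 6*x + 1.
Then u(x)^2 = 4*x**8 - 8*x**7 - 8*x**6 + 8*x**5 + 25*x**4 - 6*x**3 - 17*x**2 - 6*x + 9 and u'(x)^2 = 64*x**6 - 96*x**5 - 60*x**4 + 56*x**3 + 48*x**2 + 12*x + 1.
Integrate each monomial from 0 to 2 using ∫_0^2 c·x^n dx = c·2^(n+1)/(n+1):
  ∫_0^2 u(x)^2 dx = ∫_0^2 (4*x^8 - 8*x^7 - 8*x^6 + 8*x^5 + 25*x^4 - 6*x^3 - 17*x^2 - 6*x + 9) dx. Term by term:
    ∫_0^2 4*x^8 dx = 2048/9;  ∫_0^2 -8*x^7 dx = -256;  ∫_0^2 -8*x^6 dx = -1024/7;
    ∫_0^2 8*x^5 dx = 256/3;  ∫_0^2 25*x^4 dx = 160;  ∫_0^2 -6*x^3 dx = -24;
    ∫_0^2 -17*x^2 dx = -136/3;  ∫_0^2 -6*x dx = -12;  ∫_0^2 9 dx = 18.
  Sum: 2048/9 − 256 − 1024/7 + 256/3 + 160 − 24 − 136/3 − 12 + 18 = 458/63.
  ∫_0^2 u'(x)^2 dx = ∫_0^2 (64*x^6 - 96*x^5 - 60*x^4 + 56*x^3 + 48*x^2 + 12*x + 1) dx. Term by term:
    ∫_0^2 64*x^6 dx = 8192/7;  ∫_0^2 -96*x^5 dx = -1024;  ∫_0^2 -60*x^4 dx = -384;
    ∫_0^2 56*x^3 dx = 224;  ∫_0^2 48*x^2 dx = 128;  ∫_0^2 12*x dx = 24;
    ∫_0^2 1 dx = 2.
  Sum: 8192/7 − 1024 − 384 + 224 + 128 + 24 + 2 = 982/7.
Adding: ||u||_{H^1}^2 = 458/63 + 982/7 = 1328/9.


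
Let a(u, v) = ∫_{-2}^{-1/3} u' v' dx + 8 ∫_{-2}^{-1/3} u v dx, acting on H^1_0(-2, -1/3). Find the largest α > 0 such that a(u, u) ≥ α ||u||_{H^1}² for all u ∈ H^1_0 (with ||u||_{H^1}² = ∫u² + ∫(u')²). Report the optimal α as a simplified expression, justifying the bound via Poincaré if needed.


α = 1

Coercivity of a(·,·) on H^1_0(-2, -1/3) means a(u, u) ≥ α ||u||_{H^1}² for every u ∈ H^1_0.
The interval has length L = 5/3, and Poincaré/coercivity depend only on L. Here a(u, u) = ∫(u')² + (8)·∫u².
Here c = 8 ≥ 1, so a(u,u) = ∫(u')² + c∫u² ≥ ∫(u')² + ∫u² = ||u||_{H^1}², i.e. α = 1 works. No larger α is possible: a(u,u) ≥ α||u||_{H^1}² means (1−α)∫(u')² ≥ (α−c)∫u², and for the modes u_n = sin(nπ(x−x₀)/L) (x₀ the left endpoint) one has ∫u_n²/∫(u_n')² = (L/(nπ))² → 0, so a(u_n,u_n)/||u_n||_{H^1}² → 1. Hence the optimal constant is α = 1.
Therefore α = 1.


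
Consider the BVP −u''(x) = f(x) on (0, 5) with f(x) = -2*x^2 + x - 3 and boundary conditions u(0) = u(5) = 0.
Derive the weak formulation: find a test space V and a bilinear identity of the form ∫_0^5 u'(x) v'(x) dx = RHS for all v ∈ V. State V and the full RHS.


V = H^1_0(0, 5) (so v(0) = v(5) = 0); weak form: ∫_0^5 u'v' dx = ∫_0^5 (-2*x^2 + x - 3) v dx for all v ∈ V.

Multiply both sides by a test function v and integrate from 0 to 5:
  ∫_0^5 −u''(x) v(x) dx = ∫_0^5 f(x) v(x) dx.
Integrate the LHS by parts once:
  ∫_0^5 −u'' v dx = −[u'(x) v(x)]_0^5 + ∫_0^5 u'(x) v'(x) dx.
Thus ∫_0^5 u'(x) v'(x) dx = ∫_0^5 f(x) v(x) dx + [u'(x) v(x)]_0^5.
Choose V so that boundary terms are either known or forced to vanish.
u is Dirichlet: u(0) = u(5) = 0. Let V = H^1_0(0, 5); then v(0) = v(5) = 0, and [u' v]_0^5 = 0.
Weak formulation: find u (satisfying any essential BC) such that ∫_0^5 u'(x) v'(x) dx = ∫_0^5 f v dx for all v ∈ V.
Substituting f(x) = -2*x^2 + x - 3, the right-hand side is ∫_0^5 (-2*x^2 + x - 3) v dx.


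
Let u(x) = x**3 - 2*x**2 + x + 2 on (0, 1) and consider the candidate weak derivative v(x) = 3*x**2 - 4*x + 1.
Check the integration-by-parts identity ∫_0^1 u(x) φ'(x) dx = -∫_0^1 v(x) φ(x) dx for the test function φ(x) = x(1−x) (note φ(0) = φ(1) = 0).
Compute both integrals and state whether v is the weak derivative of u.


LHS = 1/60, RHS = 1/60. Yes, v = u' weakly.

u(x) = x**3 - 2*x**2 + x + 2, classical derivative u'(x) = 3*x**2 - 4*x + 1.
φ(x) = x(1−x), so φ'(x) = 1 - 2*x.
Note φ(0) = φ(1) = 0, so the boundary term u·φ vanishes.
LHS = ∫_0^1 u(x) φ'(x) dx = ∫_0^1 (-2*x^4 + 5*x^3 - 4*x^2 - 3*x + 2) dx. Term by term:
  ∫_0^1 -2*x^4 dx = -2/5;  ∫_0^1 5*x^3 dx = 5/4;  ∫_0^1 -4*x^2 dx = -4/3;
  ∫_0^1 -3*x dx = -3/2;  ∫_0^1 2 dx = 2.
Sum: -2/5 + 5/4 − 4/3 − 3/2 + 2 = 1/60.
So LHS = 1/60.
∫_0^1 v(x) φ(x) dx = ∫_0^1 (-3*x^4 + 7*x^3 - 5*x^2 + x) dx. Term by term:
  ∫_0^1 -3*x^4 dx = -3/5;  ∫_0^1 7*x^3 dx = 7/4;  ∫_0^1 -5*x^2 dx = -5/3;
  ∫_0^1 x dx = 1/2.
Sum: -3/5 + 7/4 − 5/3 + 1/2 = -1/60.
So RHS = -∫_0^1 v(x) φ(x) dx = 1/60.
LHS = RHS, so the identity holds for this test φ.
Moreover u is smooth here and v(x) = u'(x) = 3*x**2 - 4*x + 1 pointwise, so the identity holds for every test function. Hence v is the weak derivative of u.


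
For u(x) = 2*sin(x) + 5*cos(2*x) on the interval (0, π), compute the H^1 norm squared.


||u||_{H^1(0,π)}^2 = -200/3 + 133*π/2

u'(x) = -10*sin(2*x) + 2*cos(x).
Expand u² and (u')² and integrate term by term on (0, π), using: for integers n ≥ 1, ∫_0^π sin²(nx) dx = ∫_0^π cos²(nx) dx = π/2; for n ≠ n', ∫_0^π sin(nx)sin(n'x) dx = ∫_0^π cos(nx)cos(n'x) dx = 0; and by product-to-sum, ∫_0^π sin(nx)cos(n'x) dx = ½∫_0^π [sin((n+n')x) + sin((n−n')x)] dx, which is 0 when n+n' is even and 2n/(n²−n'²) when n+n' is odd (it need not vanish on (0, π)).
  u² squared terms: (2)²·∫sin(x)² dx = 4·π/2 = 2*π;  (5)²·∫cos(2x)² dx = 25·π/2 = 25*π/2.
  u² cross terms: 2·(2)·(5)·∫sin(x)·cos(2x) dx = 20·(-2/3) = -40/3.
  So ∫_0^π u² dx = 2*π + 25*π/2 − 40/3 = -40/3 + 29*π/2.
  (u')² squared terms: (-10)²·∫sin(2x)² dx = 100·π/2 = 50*π;  (2)²·∫cos(x)² dx = 4·π/2 = 2*π.
  (u')² cross terms: 2·(-10)·(2)·∫sin(2x)·cos(x) dx = -40·(4/3) = -160/3.
  So ∫_0^π (u')² dx = 50*π + 2*π − 160/3 = -160/3 + 52*π.
||u||_{H^1}^2 = (-40/3 + 29*π/2) + (-160/3 + 52*π) = -200/3 + 133*π/2.


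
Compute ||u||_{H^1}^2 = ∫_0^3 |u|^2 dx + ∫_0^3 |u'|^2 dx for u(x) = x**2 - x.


||u||_{H^1}^2 = 381/10

The H^1 norm (squared) on an interval (0, L) is
  ||u||_{H^1}^2 = ∫_0^L u(x)^2 dx + ∫_0^L u'(x)^2 dx.
Compute u'(x) = 2*x - 1.
Then u(x)^2 = x**4 - 2*x**3 + x**2 and u'(x)^2 = 4*x**2 - 4*x + 1.
Integrate each monomial from 0 to 3 using ∫_0^3 c·x^n dx = c·3^(n+1)/(n+1):
  ∫_0^3 u(x)^2 dx = ∫_0^3 (x^4 - 2*x^3 + x^2) dx. Term by term:
    ∫_0^3 x^4 dx = 243/5;  ∫_0^3 -2*x^3 dx = -81/2;  ∫_0^3 x^2 dx = 9.
  Sum: 243/5 − 81/2 + 9 = 171/10.
  ∫_0^3 u'(x)^2 dx = ∫_0^3 (4*x^2 - 4*x + 1) dx. Term by term:
    ∫_0^3 4*x^2 dx = 36;  ∫_0^3 -4*x dx = -18;  ∫_0^3 1 dx = 3.
  Sum: 36 − 18 + 3 = 21.
Adding: ||u||_{H^1}^2 = 171/10 + 21 = 381/10.


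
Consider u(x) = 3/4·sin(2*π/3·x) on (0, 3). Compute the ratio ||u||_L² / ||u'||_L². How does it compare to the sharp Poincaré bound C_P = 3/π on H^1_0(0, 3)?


||u||_L² / ||u'||_L² = 3/(2*π) < C_P = 3/π.

u(x) = 3/4·sin(2*π/3·x), so u'(x) = π*cos(2*π*x/3)/2.
Writing u(x) = A·sin(kπx/L) with A = 3/4 and k = 2, use ∫_0^L sin²(kπx/L) dx = L/2 and ∫_0^L cos²(kπx/L) dx = L/2.
u² = 9/16·sin²(2*π/3·x) and (u')² = π^2/4·cos²(2*π/3·x), and each of sin², cos² integrates to L/2 = 3/2 over (0, 3).
∫_0^3 u² dx = 27/32, so ||u||_L² = 3*sqrt(6)/8.
∫_0^3 (u')² dx = 3*π^2/8, so ||u'||_L² = sqrt(6)*π/4.
Ratio ||u||_L² / ||u'||_L² = 3/(2*π).
Sharp Poincaré constant on H^1_0(0, 3) is C_P = L/π = 3/π, achieved by sin(π/3·x).
This is the k = 2 harmonic; the ratio L/(kπ) is strictly less than C_P = L/π, consistent with the sharp inequality ||u||_L² ≤ C_P ||u'||_L².


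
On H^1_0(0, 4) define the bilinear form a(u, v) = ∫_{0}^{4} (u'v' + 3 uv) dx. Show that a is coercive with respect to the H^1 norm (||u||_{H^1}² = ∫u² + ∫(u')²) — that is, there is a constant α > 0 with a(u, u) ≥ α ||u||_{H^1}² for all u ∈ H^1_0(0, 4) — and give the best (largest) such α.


α = 1

Coercivity of a(·,·) on H^1_0(0, 4) means a(u, u) ≥ α ||u||_{H^1}² for every u ∈ H^1_0.
The interval has length L = 4, and Poincaré/coercivity depend only on L. Here a(u, u) = ∫(u')² + (3)·∫u².
Here c = 3 ≥ 1, so a(u,u) = ∫(u')² + c∫u² ≥ ∫(u')² + ∫u² = ||u||_{H^1}², i.e. α = 1 works. No larger α is possible: a(u,u) ≥ α||u||_{H^1}² means (1−α)∫(u')² ≥ (α−c)∫u², and for the modes u_n = sin(nπ(x−x₀)/L) (x₀ the left endpoint) one has ∫u_n²/∫(u_n')² = (L/(nπ))² → 0, so a(u_n,u_n)/||u_n||_{H^1}² → 1. Hence the optimal constant is α = 1.
Therefore α = 1.


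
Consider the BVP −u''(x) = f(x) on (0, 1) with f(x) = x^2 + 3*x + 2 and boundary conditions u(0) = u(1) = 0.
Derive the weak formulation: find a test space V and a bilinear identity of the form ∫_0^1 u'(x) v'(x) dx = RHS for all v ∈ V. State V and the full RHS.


V = H^1_0(0, 1) (so v(0) = v(1) = 0); weak form: ∫_0^1 u'v' dx = ∫_0^1 (x^2 + 3*x + 2) v dx for all v ∈ V.

Multiply both sides by a test function v and integrate from 0 to 1:
  ∫_0^1 −u''(x) v(x) dx = ∫_0^1 f(x) v(x) dx.
Integrate the LHS by parts once:
  ∫_0^1 −u'' v dx = −[u'(x) v(x)]_0^1 + ∫_0^1 u'(x) v'(x) dx.
Thus ∫_0^1 u'(x) v'(x) dx = ∫_0^1 f(x) v(x) dx + [u'(x) v(x)]_0^1.
Choose V so that boundary terms are either known or forced to vanish.
u is Dirichlet: u(0) = u(1) = 0. Let V = H^1_0(0, 1); then v(0) = v(1) = 0, and [u' v]_0^1 = 0.
Weak formulation: find u (satisfying any essential BC) such that ∫_0^1 u'(x) v'(x) dx = ∫_0^1 f v dx for all v ∈ V.
Substituting f(x) = x^2 + 3*x + 2, the right-hand side is ∫_0^1 (x^2 + 3*x + 2) v dx.


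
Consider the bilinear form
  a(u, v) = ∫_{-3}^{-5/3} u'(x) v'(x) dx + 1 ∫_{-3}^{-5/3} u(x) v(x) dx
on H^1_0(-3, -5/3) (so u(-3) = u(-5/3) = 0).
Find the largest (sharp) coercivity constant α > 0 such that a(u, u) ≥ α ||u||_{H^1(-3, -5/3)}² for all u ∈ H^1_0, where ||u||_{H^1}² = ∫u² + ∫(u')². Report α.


α = 1

Coercivity of a(·,·) on H^1_0(-3, -5/3) means a(u, u) ≥ α ||u||_{H^1}² for every u ∈ H^1_0.
The interval has length L = 4/3, and Poincaré/coercivity depend only on L. Here a(u, u) = ∫(u')² + (1)·∫u².
Here c = 1 ≥ 1, so a(u,u) = ∫(u')² + c∫u² ≥ ∫(u')² + ∫u² = ||u||_{H^1}², i.e. α = 1 works. No larger α is possible: a(u,u) ≥ α||u||_{H^1}² means (1−α)∫(u')² ≥ (α−c)∫u², and for the modes u_n = sin(nπ(x−x₀)/L) (x₀ the left endpoint) one has ∫u_n²/∫(u_n')² = (L/(nπ))² → 0, so a(u_n,u_n)/||u_n||_{H^1}² → 1. Hence the optimal constant is α = 1.
Therefore α = 1.


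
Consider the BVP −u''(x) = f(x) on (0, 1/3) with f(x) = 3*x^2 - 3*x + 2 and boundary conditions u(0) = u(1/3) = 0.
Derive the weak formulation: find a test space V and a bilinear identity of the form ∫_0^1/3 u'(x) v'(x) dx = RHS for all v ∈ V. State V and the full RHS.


V = H^1_0(0, 1/3) (so v(0) = v(1/3) = 0); weak form: ∫_0^1/3 u'v' dx = ∫_0^1/3 (3*x^2 - 3*x + 2) v dx for all v ∈ V.

Multiply both sides by a test function v and integrate from 0 to 1/3:
  ∫_0^1/3 −u''(x) v(x) dx = ∫_0^1/3 f(x) v(x) dx.
Integrate the LHS by parts once:
  ∫_0^1/3 −u'' v dx = −[u'(x) v(x)]_0^1/3 + ∫_0^1/3 u'(x) v'(x) dx.
Thus ∫_0^1/3 u'(x) v'(x) dx = ∫_0^1/3 f(x) v(x) dx + [u'(x) v(x)]_0^1/3.
Choose V so that boundary terms are either known or forced to vanish.
u is Dirichlet: u(0) = u(1/3) = 0. Let V = H^1_0(0, 1/3); then v(0) = v(1/3) = 0, and [u' v]_0^1/3 = 0.
Weak formulation: find u (satisfying any essential BC) such that ∫_0^1/3 u'(x) v'(x) dx = ∫_0^1/3 f v dx for all v ∈ V.
Substituting f(x) = 3*x^2 - 3*x + 2, the right-hand side is ∫_0^1/3 (3*x^2 - 3*x + 2) v dx.


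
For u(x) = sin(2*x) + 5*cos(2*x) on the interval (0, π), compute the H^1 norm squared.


||u||_{H^1(0,π)}^2 = 65*π

u'(x) = -10*sin(2*x) + 2*cos(2*x).
Expand u² and (u')² and integrate term by term on (0, π), using: for integers n ≥ 1, ∫_0^π sin²(nx) dx = ∫_0^π cos²(nx) dx = π/2; for n ≠ n', ∫_0^π sin(nx)sin(n'x) dx = ∫_0^π cos(nx)cos(n'x) dx = 0; and by product-to-sum, ∫_0^π sin(nx)cos(n'x) dx = ½∫_0^π [sin((n+n')x) + sin((n−n')x)] dx, which is 0 when n+n' is even and 2n/(n²−n'²) when n+n' is odd (it need not vanish on (0, π)).
  u² squared terms: (5)²·∫cos(2x)² dx = 25·π/2 = 25*π/2;  (1)²·∫sin(2x)² dx = 1·π/2 = π/2.
  u² cross terms: 2·(5)·(1)·∫cos(2x)·sin(2x) dx = 10·(0) = 0.
  So ∫_0^π u² dx = 25*π/2 + π/2 + 0 = 13*π.
  (u')² squared terms: (-10)²·∫sin(2x)² dx = 100·π/2 = 50*π;  (2)²·∫cos(2x)² dx = 4·π/2 = 2*π.
  (u')² cross terms: 2·(-10)·(2)·∫sin(2x)·cos(2x) dx = -40·(0) = 0.
  So ∫_0^π (u')² dx = 50*π + 2*π + 0 = 52*π.
||u||_{H^1}^2 = (13*π) + (52*π) = 65*π.


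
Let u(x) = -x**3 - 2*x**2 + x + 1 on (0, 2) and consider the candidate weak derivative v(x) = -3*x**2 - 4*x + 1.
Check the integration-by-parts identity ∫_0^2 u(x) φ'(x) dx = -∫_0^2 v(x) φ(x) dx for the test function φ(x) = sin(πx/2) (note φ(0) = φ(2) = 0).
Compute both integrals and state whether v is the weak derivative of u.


LHS = -96/π^3 + 36/π, RHS = -96/π^3 + 36/π. Yes, v = u' weakly.

u(x) = -x**3 - 2*x**2 + x + 1, classical derivative u'(x) = -3*x**2 - 4*x + 1.
φ(x) = sin(πx/2), so φ'(x) = π*cos(π*x/2)/2.
Note φ(0) = φ(2) = 0, so the boundary term u·φ vanishes.
LHS = ∫_0^2 u(x) φ'(x) dx = ∫_0^2 (-π*x^3*cos(π*x/2)/2 - π*x^2*cos(π*x/2) + π*x*cos(π*x/2)/2 + π*cos(π*x/2)/2) dx. Term by term:
  ∫_0^2 π*cos(π*x/2)/2 dx = 0;  ∫_0^2 π*x*cos(π*x/2)/2 dx = -4/π;  ∫_0^2 -π*x^2*cos(π*x/2) dx = 16/π;
  ∫_0^2 -π*x^3*cos(π*x/2)/2 dx = -96/π^3 + 24/π.
Sum: 0 − 4/π + 16/π + -96/π^3 + 24/π = -96/π^3 + 36/π.
So LHS = -96/π^3 + 36/π.
∫_0^2 v(x) φ(x) dx = ∫_0^2 (-3*x^2*sin(π*x/2) - 4*x*sin(π*x/2) + sin(π*x/2)) dx. Term by term:
  ∫_0^2 -4*x*sin(π*x/2) dx = -16/π;  ∫_0^2 -3*x^2*sin(π*x/2) dx = -24/π + 96/π^3;  ∫_0^2 sin(π*x/2) dx = 4/π.
Sum: -16/π + -24/π + 96/π^3 + 4/π = -36/π + 96/π^3.
So RHS = -∫_0^2 v(x) φ(x) dx = -96/π^3 + 36/π.
LHS = RHS, so the identity holds for this test φ.
Moreover u is smooth here and v(x) = u'(x) = -3*x**2 - 4*x + 1 pointwise, so the identity holds for every test function. Hence v is the weak derivative of u.


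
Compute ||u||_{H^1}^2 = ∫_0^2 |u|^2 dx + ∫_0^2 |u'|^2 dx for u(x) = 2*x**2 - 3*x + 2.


||u||_{H^1}^2 = 98/5

The H^1 norm (squared) on an interval (0, L) is
  ||u||_{H^1}^2 = ∫_0^L u(x)^2 dx + ∫_0^L u'(x)^2 dx.
Compute u'(x) = 4*x - 3.
Then u(x)^2 = 4*x**4 - 12*x**3 + 17*x**2 - 12*x + 4 and u'(x)^2 = 16*x**2 - 24*x + 9.
Integrate each monomial from 0 to 2 using ∫_0^2 c·x^n dx = c·2^(n+1)/(n+1):
  ∫_0^2 u(x)^2 dx = ∫_0^2 (4*x^4 - 12*x^3 + 17*x^2 - 12*x + 4) dx. Term by term:
    ∫_0^2 4*x^4 dx = 128/5;  ∫_0^2 -12*x^3 dx = -48;  ∫_0^2 17*x^2 dx = 136/3;
    ∫_0^2 -12*x dx = -24;  ∫_0^2 4 dx = 8.
  Sum: 128/5 − 48 + 136/3 − 24 + 8 = 104/15.
  ∫_0^2 u'(x)^2 dx = ∫_0^2 (16*x^2 - 24*x + 9) dx. Term by term:
    ∫_0^2 16*x^2 dx = 128/3;  ∫_0^2 -24*x dx = -48;  ∫_0^2 9 dx = 18.
  Sum: 128/3 − 48 + 18 = 38/3.
Adding: ||u||_{H^1}^2 = 104/15 + 38/3 = 98/5.


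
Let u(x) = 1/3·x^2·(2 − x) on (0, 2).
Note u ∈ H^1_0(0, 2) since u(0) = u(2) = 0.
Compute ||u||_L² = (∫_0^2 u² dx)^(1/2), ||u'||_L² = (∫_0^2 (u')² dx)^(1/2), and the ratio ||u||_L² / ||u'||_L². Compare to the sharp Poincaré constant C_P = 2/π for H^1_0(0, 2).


||u||_L² / ||u'||_L² = sqrt(14)/7 < C_P = 2/π.

u(x) = 1/3·x^2·(2 − x), so u'(x) = x*(4 - 3*x)/3.
u(x) = 1/3·x^2·(2 − x) vanishes at x = 0 and x = 2, so u ∈ H^1_0(0, 2). Differentiate via the product rule and integrate the resulting polynomials term by term.
  ∫_0^2 u² dx = ∫_0^2 (x^6/9 - 4*x^5/9 + 4*x^4/9) dx. Term by term:
    ∫_0^2 x^6/9 dx = 128/63;  ∫_0^2 -4*x^5/9 dx = -128/27;  ∫_0^2 4*x^4/9 dx = 128/45.
  Sum: 128/63 − 128/27 + 128/45 = 128/945.
  ∫_0^2 (u')² dx = ∫_0^2 (x^4 - 8*x^3/3 + 16*x^2/9) dx. Term by term:
    ∫_0^2 x^4 dx = 32/5;  ∫_0^2 -8*x^3/3 dx = -32/3;  ∫_0^2 16*x^2/9 dx = 128/27.
  Sum: 32/5 − 32/3 + 128/27 = 64/135.
∫_0^2 u² dx = 128/945, so ||u||_L² = 8*sqrt(210)/315.
∫_0^2 (u')² dx = 64/135, so ||u'||_L² = 8*sqrt(15)/45.
Ratio ||u||_L² / ||u'||_L² = sqrt(14)/7.
Sharp Poincaré constant on H^1_0(0, 2) is C_P = L/π = 2/π, achieved by sin(π/2·x).
A polynomial bump cannot attain the sharp Poincaré constant (only the first sine eigenfunction does), so the ratio is strictly less than C_P, consistent with ||u||_L² ≤ C_P ||u'||_L².


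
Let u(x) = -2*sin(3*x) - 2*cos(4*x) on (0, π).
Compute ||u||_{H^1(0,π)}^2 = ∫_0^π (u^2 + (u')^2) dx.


||u||_{H^1(0,π)}^2 = -816/7 + 54*π

u'(x) = 8*sin(4*x) - 6*cos(3*x).
Expand u² and (u')² and integrate term by term on (0, π), using: for integers n ≥ 1, ∫_0^π sin²(nx) dx = ∫_0^π cos²(nx) dx = π/2; for n ≠ n', ∫_0^π sin(nx)sin(n'x) dx = ∫_0^π cos(nx)cos(n'x) dx = 0; and by product-to-sum, ∫_0^π sin(nx)cos(n'x) dx = ½∫_0^π [sin((n+n')x) + sin((n−n')x)] dx, which is 0 when n+n' is even and 2n/(n²−n'²) when n+n' is odd (it need not vanish on (0, π)).
  u² squared terms: (-2)²·∫cos(4x)² dx = 4·π/2 = 2*π;  (-2)²·∫sin(3x)² dx = 4·π/2 = 2*π.
  u² cross terms: 2·(-2)·(-2)·∫cos(4x)·sin(3x) dx = 8·(-6/7) = -48/7.
  So ∫_0^π u² dx = 2*π + 2*π − 48/7 = -48/7 + 4*π.
  (u')² squared terms: (-6)²·∫cos(3x)² dx = 36·π/2 = 18*π;  (8)²·∫sin(4x)² dx = 64·π/2 = 32*π.
  (u')² cross terms: 2·(-6)·(8)·∫cos(3x)·sin(4x) dx = -96·(8/7) = -768/7.
  So ∫_0^π (u')² dx = 18*π + 32*π − 768/7 = -768/7 + 50*π.
||u||_{H^1}^2 = (-48/7 + 4*π) + (-768/7 + 50*π) = -816/7 + 54*π.


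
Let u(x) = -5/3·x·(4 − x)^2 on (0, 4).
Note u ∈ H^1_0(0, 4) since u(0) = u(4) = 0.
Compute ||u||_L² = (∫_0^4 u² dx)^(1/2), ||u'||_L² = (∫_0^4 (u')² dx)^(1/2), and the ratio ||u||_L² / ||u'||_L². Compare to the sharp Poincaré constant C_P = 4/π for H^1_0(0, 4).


||u||_L² / ||u'||_L² = 2*sqrt(14)/7 < C_P = 4/π.

u(x) = -5/3·x·(4 − x)^2, so u'(x) = -5*x^2 + 80*x/3 - 80/3.
u(x) = -5/3·x·(4 − x)^2 vanishes at x = 0 and x = 4, so u ∈ H^1_0(0, 4). Differentiate via the product rule and integrate the resulting polynomials term by term.
  ∫_0^4 u² dx = ∫_0^4 (25*x^6/9 - 400*x^5/9 + 800*x^4/3 - 6400*x^3/9 + 6400*x^2/9) dx. Term by term:
    ∫_0^4 25*x^6/9 dx = 409600/63;  ∫_0^4 -400*x^5/9 dx = -819200/27;  ∫_0^4 800*x^4/3 dx = 163840/3;
    ∫_0^4 -6400*x^3/9 dx = -409600/9;  ∫_0^4 6400*x^2/9 dx = 409600/27.
  Sum: 409600/63 − 819200/27 + 163840/3 − 409600/9 + 409600/27 = 81920/189.
  ∫_0^4 (u')² dx = ∫_0^4 (25*x^4 - 800*x^3/3 + 8800*x^2/9 - 12800*x/9 + 6400/9) dx. Term by term:
    ∫_0^4 25*x^4 dx = 5120;  ∫_0^4 -800*x^3/3 dx = -51200/3;  ∫_0^4 8800*x^2/9 dx = 563200/27;
    ∫_0^4 -12800*x/9 dx = -102400/9;  ∫_0^4 6400/9 dx = 25600/9.
  Sum: 5120 − 51200/3 + 563200/27 − 102400/9 + 25600/9 = 10240/27.
∫_0^4 u² dx = 81920/189, so ||u||_L² = 128*sqrt(105)/63.
∫_0^4 (u')² dx = 10240/27, so ||u'||_L² = 32*sqrt(30)/9.
Ratio ||u||_L² / ||u'||_L² = 2*sqrt(14)/7.
Sharp Poincaré constant on H^1_0(0, 4) is C_P = L/π = 4/π, achieved by sin(π/4·x).
A polynomial bump cannot attain the sharp Poincaré constant (only the first sine eigenfunction does), so the ratio is strictly less than C_P, consistent with ||u||_L² ≤ C_P ||u'||_L².


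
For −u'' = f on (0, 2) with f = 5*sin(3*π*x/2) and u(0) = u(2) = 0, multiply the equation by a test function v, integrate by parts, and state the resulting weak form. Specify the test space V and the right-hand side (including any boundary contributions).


V = H^1_0(0, 2) (so v(0) = v(2) = 0); weak form: ∫_0^2 u'v' dx = ∫_0^2 (5*sin(3*π*x/2)) v dx for all v ∈ V.

Multiply both sides by a test function v and integrate from 0 to 2:
  ∫_0^2 −u''(x) v(x) dx = ∫_0^2 f(x) v(x) dx.
Integrate the LHS by parts once:
  ∫_0^2 −u'' v dx = −[u'(x) v(x)]_0^2 + ∫_0^2 u'(x) v'(x) dx.
Thus ∫_0^2 u'(x) v'(x) dx = ∫_0^2 f(x) v(x) dx + [u'(x) v(x)]_0^2.
Choose V so that boundary terms are either known or forced to vanish.
u is Dirichlet: u(0) = u(2) = 0. Let V = H^1_0(0, 2); then v(0) = v(2) = 0, and [u' v]_0^2 = 0.
Weak formulation: find u (satisfying any essential BC) such that ∫_0^2 u'(x) v'(x) dx = ∫_0^2 f v dx for all v ∈ V.
Substituting f(x) = 5*sin(3*π*x/2), the right-hand side is ∫_0^2 (5*sin(3*π*x/2)) v dx.


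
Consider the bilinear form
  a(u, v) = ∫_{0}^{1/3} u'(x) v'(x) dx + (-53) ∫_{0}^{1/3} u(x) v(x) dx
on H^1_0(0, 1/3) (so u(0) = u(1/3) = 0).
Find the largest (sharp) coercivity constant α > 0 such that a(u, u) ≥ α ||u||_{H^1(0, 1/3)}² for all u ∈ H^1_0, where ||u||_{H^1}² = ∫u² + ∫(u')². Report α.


α = (-53 + 9*π^2)/(1 + 9*π^2)

Coercivity of a(·,·) on H^1_0(0, 1/3) means a(u, u) ≥ α ||u||_{H^1}² for every u ∈ H^1_0.
The interval has length L = 1/3, and Poincaré/coercivity depend only on L. Here a(u, u) = ∫(u')² + (-53)·∫u².
Here c = -53 < 0 with |c| < (π/L)² = 9*π^2, so coercivity still holds. The condition a(u,u) ≥ α||u||_{H^1}² reads (1−α)∫(u')² ≥ (α−c)∫u². Any admissible α is ≤ 1 (rapidly oscillating u have ∫u²/∫(u')² → 0), and α = 1 would force 0 ≥ (1−c)∫u², impossible since c < 1; so 1−α > 0. By the sharp Poincaré inequality on H^1_0 of an interval of length L, ∫(u')² ≥ (π/L)²∫u² with equality for the first sine mode sin(π(x−x₀)/L) (x₀ the left endpoint), so the inequality holds for all u iff (1−α)(π/L)² ≥ α − c, i.e. α ≤ ((π/L)² + c)/((π/L)² + 1) = (1 + c(L/π)²)/(1 + (L/π)²). (Direct route, valid since c ≤ 0: Poincaré gives c∫u² ≥ c(L/π)²∫(u')², so a(u,u) ≥ (1 + c(L/π)²)∫(u')², while ||u||_{H^1}² ≤ (1 + (L/π)²)∫(u')²; dividing yields the same α.) With (π/L)² = 9*π^2 and c = -53, the largest admissible constant is α = ((π/L)² + c)/((π/L)² + 1).
Simplifying, α = (-53 + 9*π^2)/(1 + 9*π^2).


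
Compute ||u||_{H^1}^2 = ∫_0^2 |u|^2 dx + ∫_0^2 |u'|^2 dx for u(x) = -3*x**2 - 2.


||u||_{H^1}^2 = 968/5

The H^1 norm (squared) on an interval (0, L) is
  ||u||_{H^1}^2 = ∫_0^L u(x)^2 dx + ∫_0^L u'(x)^2 dx.
Compute u'(x) = -6*x.
Then u(x)^2 = 9*x**4 + 12*x**2 + 4 and u'(x)^2 = 36*x**2.
Integrate each monomial from 0 to 2 using ∫_0^2 c·x^n dx = c·2^(n+1)/(n+1):
  ∫_0^2 u(x)^2 dx = ∫_0^2 (9*x^4 + 12*x^2 + 4) dx. Term by term:
    ∫_0^2 9*x^4 dx = 288/5;  ∫_0^2 12*x^2 dx = 32;  ∫_0^2 4 dx = 8.
  Sum: 288/5 + 32 + 8 = 488/5.
  ∫_0^2 u'(x)^2 dx = ∫_0^2 (36*x^2) dx. Term by term:
    ∫_0^2 36*x^2 dx = 96.
Adding: ||u||_{H^1}^2 = 488/5 + 96 = 968/5.


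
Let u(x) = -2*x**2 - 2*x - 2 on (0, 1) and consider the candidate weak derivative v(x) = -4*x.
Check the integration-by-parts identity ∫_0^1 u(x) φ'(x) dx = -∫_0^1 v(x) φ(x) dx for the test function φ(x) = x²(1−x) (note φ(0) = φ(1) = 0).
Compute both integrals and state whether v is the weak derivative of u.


LHS = 11/30, RHS = 1/5. No, v is not the weak derivative of u.

u(x) = -2*x**2 - 2*x - 2, classical derivative u'(x) = -4*x - 2.
φ(x) = x²(1−x), so φ'(x) = x*(2 - 3*x).
Note φ(0) = φ(1) = 0, so the boundary term u·φ vanishes.
LHS = ∫_0^1 u(x) φ'(x) dx = ∫_0^1 (6*x^4 + 2*x^3 + 2*x^2 - 4*x) dx. Term by term:
  ∫_0^1 6*x^4 dx = 6/5;  ∫_0^1 2*x^3 dx = 1/2;  ∫_0^1 2*x^2 dx = 2/3;
  ∫_0^1 -4*x dx = -2.
Sum: 6/5 + 1/2 + 2/3 − 2 = 11/30.
So LHS = 11/30.
∫_0^1 v(x) φ(x) dx = ∫_0^1 (4*x^4 - 4*x^3) dx. Term by term:
  ∫_0^1 4*x^4 dx = 4/5;  ∫_0^1 -4*x^3 dx = -1.
Sum: 4/5 − 1 = -1/5.
So RHS = -∫_0^1 v(x) φ(x) dx = 1/5.
LHS − RHS = 1/6 ≠ 0, so the identity fails.
(For a valid weak derivative the identity must hold for EVERY test function, in particular this one. The failure shows v is NOT the weak derivative of u.)
Correct weak derivative would be u'(x) = -4*x - 2.


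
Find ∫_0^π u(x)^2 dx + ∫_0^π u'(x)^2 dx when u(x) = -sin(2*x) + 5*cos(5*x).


||u||_{H^1(0,π)}^2 = 1040/21 + 655*π/2

u'(x) = -25*sin(5*x) - 2*cos(2*x).
Expand u² and (u')² and integrate term by term on (0, π), using: for integers n ≥ 1, ∫_0^π sin²(nx) dx = ∫_0^π cos²(nx) dx = π/2; for n ≠ n', ∫_0^π sin(nx)sin(n'x) dx = ∫_0^π cos(nx)cos(n'x) dx = 0; and by product-to-sum, ∫_0^π sin(nx)cos(n'x) dx = ½∫_0^π [sin((n+n')x) + sin((n−n')x)] dx, which is 0 when n+n' is even and 2n/(n²−n'²) when n+n' is odd (it need not vanish on (0, π)).
  u² squared terms: (-1)²·∫sin(2x)² dx = 1·π/2 = π/2;  (5)²·∫cos(5x)² dx = 25·π/2 = 25*π/2.
  u² cross terms: 2·(-1)·(5)·∫sin(2x)·cos(5x) dx = -10·(-4/21) = 40/21.
  So ∫_0^π u² dx = π/2 + 25*π/2 + 40/21 = 40/21 + 13*π.
  (u')² squared terms: (-25)²·∫sin(5x)² dx = 625·π/2 = 625*π/2;  (-2)²·∫cos(2x)² dx = 4·π/2 = 2*π.
  (u')² cross terms: 2·(-25)·(-2)·∫sin(5x)·cos(2x) dx = 100·(10/21) = 1000/21.
  So ∫_0^π (u')² dx = 625*π/2 + 2*π + 1000/21 = 1000/21 + 629*π/2.
||u||_{H^1}^2 = (40/21 + 13*π) + (1000/21 + 629*π/2) = 1040/21 + 655*π/2.


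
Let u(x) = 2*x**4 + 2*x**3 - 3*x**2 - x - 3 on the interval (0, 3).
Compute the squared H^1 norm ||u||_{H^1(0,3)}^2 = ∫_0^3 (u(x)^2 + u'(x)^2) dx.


||u||_{H^1}^2 = 378633/10

The H^1 norm (squared) on an interval (0, L) is
  ||u||_{H^1}^2 = ∫_0^L u(x)^2 dx + ∫_0^L u'(x)^2 dx.
Compute u'(x) = 8*x**3 + 6*x**2 - 6*x - 1.
Then u(x)^2 = 4*x**8 + 8*x**7 - 8*x**6 - 16*x**5 - 7*x**4 - 6*x**3 + 19*x**2 + 6*x + 9 and u'(x)^2 = 64*x**6 + 96*x**5 - 60*x**4 - 88*x**3 + 24*x**2 + 12*x + 1.
Integrate each monomial from 0 to 3 using ∫_0^3 c·x^n dx = c·3^(n+1)/(n+1):
  ∫_0^3 u(x)^2 dx = ∫_0^3 (4*x^8 + 8*x^7 - 8*x^6 - 16*x^5 - 7*x^4 - 6*x^3 + 19*x^2 + 6*x + 9) dx. Term by term:
    ∫_0^3 4*x^8 dx = 8748;  ∫_0^3 8*x^7 dx = 6561;  ∫_0^3 -8*x^6 dx = -17496/7;
    ∫_0^3 -16*x^5 dx = -1944;  ∫_0^3 -7*x^4 dx = -1701/5;  ∫_0^3 -6*x^3 dx = -243/2;
    ∫_0^3 19*x^2 dx = 171;  ∫_0^3 6*x dx = 27;  ∫_0^3 9 dx = 27.
  Sum: 8748 + 6561 − 17496/7 − 1944 − 1701/5 − 243/2 + 171 + 27 + 27 = 744021/70.
  ∫_0^3 u'(x)^2 dx = ∫_0^3 (64*x^6 + 96*x^5 - 60*x^4 - 88*x^3 + 24*x^2 + 12*x + 1) dx. Term by term:
    ∫_0^3 64*x^6 dx = 139968/7;  ∫_0^3 96*x^5 dx = 11664;  ∫_0^3 -60*x^4 dx = -2916;
    ∫_0^3 -88*x^3 dx = -1782;  ∫_0^3 24*x^2 dx = 216;  ∫_0^3 12*x dx = 54;
    ∫_0^3 1 dx = 3.
  Sum: 139968/7 + 11664 − 2916 − 1782 + 216 + 54 + 3 = 190641/7.
Adding: ||u||_{H^1}^2 = 744021/70 + 190641/7 = 378633/10.


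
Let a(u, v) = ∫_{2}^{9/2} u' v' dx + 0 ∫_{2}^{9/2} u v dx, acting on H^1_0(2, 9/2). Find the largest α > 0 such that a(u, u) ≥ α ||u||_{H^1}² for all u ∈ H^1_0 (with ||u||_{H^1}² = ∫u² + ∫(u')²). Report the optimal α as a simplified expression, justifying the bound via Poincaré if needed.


α = 4*π^2/(25 + 4*π^2)

Coercivity of a(·,·) on H^1_0(2, 9/2) means a(u, u) ≥ α ||u||_{H^1}² for every u ∈ H^1_0.
The interval has length L = 5/2, and Poincaré/coercivity depend only on L. Here a(u, u) = ∫(u')² + (0)·∫u².
Here c = 0, so a(u,u) = ∫(u')² alone. The condition a(u,u) ≥ α||u||_{H^1}² reads (1−α)∫(u')² ≥ (α−c)∫u². Any admissible α is ≤ 1 (rapidly oscillating u have ∫u²/∫(u')² → 0), and α = 1 would force 0 ≥ (1−c)∫u², impossible since c < 1; so 1−α > 0. By the sharp Poincaré inequality on H^1_0 of an interval of length L, ∫(u')² ≥ (π/L)²∫u² with equality for the first sine mode sin(π(x−x₀)/L) (x₀ the left endpoint), so the inequality holds for all u iff (1−α)(π/L)² ≥ α − c, i.e. α ≤ ((π/L)² + c)/((π/L)² + 1) = (1 + c(L/π)²)/(1 + (L/π)²). (Direct route, valid since c ≤ 0: Poincaré gives c∫u² ≥ c(L/π)²∫(u')², so a(u,u) ≥ (1 + c(L/π)²)∫(u')², while ||u||_{H^1}² ≤ (1 + (L/π)²)∫(u')²; dividing yields the same α.) With (π/L)² = 4*π^2/25 and c = 0, the largest admissible constant is α = ((π/L)² + c)/((π/L)² + 1).
Simplifying, α = 4*π^2/(25 + 4*π^2).


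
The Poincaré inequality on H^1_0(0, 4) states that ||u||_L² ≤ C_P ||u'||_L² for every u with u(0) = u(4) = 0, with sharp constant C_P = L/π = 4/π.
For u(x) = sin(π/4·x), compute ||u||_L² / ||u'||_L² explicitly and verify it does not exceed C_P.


||u||_L² / ||u'||_L² = 4/π = C_P.

u(x) = sin(π/4·x), so u'(x) = π*cos(π*x/4)/4.
Writing u(x) = A·sin(kπx/L) with A = 1 and k = 1, use ∫_0^L sin²(kπx/L) dx = L/2 and ∫_0^L cos²(kπx/L) dx = L/2.
u² = 1·sin²(π/4·x) and (u')² = π^2/16·cos²(π/4·x), and each of sin², cos² integrates to L/2 = 2 over (0, 4).
∫_0^4 u² dx = 2, so ||u||_L² = sqrt(2).
∫_0^4 (u')² dx = π^2/8, so ||u'||_L² = sqrt(2)*π/4.
Ratio ||u||_L² / ||u'||_L² = 4/π.
Sharp Poincaré constant on H^1_0(0, 4) is C_P = L/π = 4/π, achieved by sin(π/4·x).
This is the k = 1 eigenfunction (up to amplitude), so the ratio equals the sharp Poincaré constant exactly.


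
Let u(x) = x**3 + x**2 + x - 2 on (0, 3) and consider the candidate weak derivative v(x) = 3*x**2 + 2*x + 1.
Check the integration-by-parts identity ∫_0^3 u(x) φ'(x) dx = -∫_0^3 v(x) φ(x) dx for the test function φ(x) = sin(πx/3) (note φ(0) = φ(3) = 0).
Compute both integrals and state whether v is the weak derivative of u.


LHS = -105/π + 324/π^3, RHS = -105/π + 324/π^3. Yes, v = u' weakly.

u(x) = x**3 + x**2 + x - 2, classical derivative u'(x) = 3*x**2 + 2*x + 1.
φ(x) = sin(πx/3), so φ'(x) = π*cos(π*x/3)/3.
Note φ(0) = φ(3) = 0, so the boundary term u·φ vanishes.
LHS = ∫_0^3 u(x) φ'(x) dx = ∫_0^3 (π*x^3*cos(π*x/3)/3 + π*x^2*cos(π*x/3)/3 + π*x*cos(π*x/3)/3 - 2*π*cos(π*x/3)/3) dx. Term by term:
  ∫_0^3 -2*π*cos(π*x/3)/3 dx = 0;  ∫_0^3 π*x*cos(π*x/3)/3 dx = -6/π;  ∫_0^3 π*x^2*cos(π*x/3)/3 dx = -18/π;
  ∫_0^3 π*x^3*cos(π*x/3)/3 dx = -81/π + 324/π^3.
Sum: 0 − 6/π − 18/π + -81/π + 324/π^3 = -105/π + 324/π^3.
So LHS = -105/π + 324/π^3.
∫_0^3 v(x) φ(x) dx = ∫_0^3 (3*x^2*sin(π*x/3) + 2*x*sin(π*x/3) + sin(π*x/3)) dx. Term by term:
  ∫_0^3 2*x*sin(π*x/3) dx = 18/π;  ∫_0^3 3*x^2*sin(π*x/3) dx = -324/π^3 + 81/π;  ∫_0^3 sin(π*x/3) dx = 6/π.
Sum: 18/π + -324/π^3 + 81/π + 6/π = -324/π^3 + 105/π.
So RHS = -∫_0^3 v(x) φ(x) dx = -105/π + 324/π^3.
LHS = RHS, so the identity holds for this test φ.
Moreover u is smooth here and v(x) = u'(x) = 3*x**2 + 2*x + 1 pointwise, so the identity holds for every test function. Hence v is the weak derivative of u.


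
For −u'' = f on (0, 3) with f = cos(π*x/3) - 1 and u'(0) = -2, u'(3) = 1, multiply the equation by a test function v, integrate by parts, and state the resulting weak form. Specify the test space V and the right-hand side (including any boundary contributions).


V = H^1(0, 3) (v unrestricted at boundary; u is determined up to an additive constant); weak form: ∫_0^3 u'v' dx = ∫_0^3 (cos(π*x/3) - 1) v dx + v(3) + 2·v(0) for all v ∈ V.

Multiply both sides by a test function v and integrate from 0 to 3:
  ∫_0^3 −u''(x) v(x) dx = ∫_0^3 f(x) v(x) dx.
Integrate the LHS by parts once:
  ∫_0^3 −u'' v dx = −[u'(x) v(x)]_0^3 + ∫_0^3 u'(x) v'(x) dx.
Thus ∫_0^3 u'(x) v'(x) dx = ∫_0^3 f(x) v(x) dx + [u'(x) v(x)]_0^3.
Choose V so that boundary terms are either known or forced to vanish.
u has inhomogeneous Neumann u'(0) = -2, u'(3) = 1. [u' v]_0^3 = (1)·v(3) − (-2)·v(0) = v(3) + 2·v(0). Take V = H^1(0, 3); boundary term becomes part of RHS.
Weak formulation: find u (satisfying any essential BC) such that ∫_0^3 u'(x) v'(x) dx = ∫_0^3 f v dx + v(3) + 2·v(0) for all v ∈ V (Neumann data are natural BCs: they enter the RHS as boundary terms).
Substituting f(x) = cos(π*x/3) - 1, the right-hand side is ∫_0^3 (cos(π*x/3) - 1) v dx + v(3) + 2·v(0).
Compatibility check (pure Neumann): taking v ≡ 1 ∈ V gives 0 = ∫_0^3 f dx + (1) − (-2), i.e. ∫_0^3 f dx must equal u'(0) − u'(3) = -3. Indeed ∫_0^3 (cos(π*x/3) - 1) dx = -3, so the data are compatible. The solution is then unique only up to an additive constant (fix it e.g. by requiring ∫_0^3 u dx = 0).
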